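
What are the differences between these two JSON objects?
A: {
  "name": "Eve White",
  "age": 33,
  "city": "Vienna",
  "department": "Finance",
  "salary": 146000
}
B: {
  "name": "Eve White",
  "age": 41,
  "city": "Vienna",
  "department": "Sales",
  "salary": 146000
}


Comparing each field (in key order):
  name: same
  age: DIFFERENT
  city: same
  department: DIFFERENT
  salary: same
Differences:
  age: 33 -> 41
  department: Finance -> Sales

2 field(s) changed

2 changes: age, department


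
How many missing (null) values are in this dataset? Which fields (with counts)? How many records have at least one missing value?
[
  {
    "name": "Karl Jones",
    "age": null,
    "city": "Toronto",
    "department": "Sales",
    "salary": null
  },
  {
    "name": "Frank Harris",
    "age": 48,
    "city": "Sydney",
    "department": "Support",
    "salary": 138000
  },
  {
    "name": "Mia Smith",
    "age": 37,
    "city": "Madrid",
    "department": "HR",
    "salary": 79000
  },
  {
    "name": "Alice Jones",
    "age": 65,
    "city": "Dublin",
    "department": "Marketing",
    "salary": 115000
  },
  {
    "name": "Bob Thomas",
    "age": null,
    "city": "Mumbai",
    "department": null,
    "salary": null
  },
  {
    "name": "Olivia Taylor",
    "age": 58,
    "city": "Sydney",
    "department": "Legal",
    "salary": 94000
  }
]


Checking for missing (null) values in 6 records:

  Karl Jones: age, salary
  Frank Harris: complete
  Mia Smith: complete
  Alice Jones: complete
  Bob Thomas: age, department, salary
  Olivia Taylor: complete

Per field:
  name: 0 missing
  age: 2 missing
  city: 0 missing
  department: 1 missing
  salary: 2 missing

Total missing values: 5
Records with any missing: 2

5 missing values (age: 2, department: 1, salary: 2); 2 incomplete records


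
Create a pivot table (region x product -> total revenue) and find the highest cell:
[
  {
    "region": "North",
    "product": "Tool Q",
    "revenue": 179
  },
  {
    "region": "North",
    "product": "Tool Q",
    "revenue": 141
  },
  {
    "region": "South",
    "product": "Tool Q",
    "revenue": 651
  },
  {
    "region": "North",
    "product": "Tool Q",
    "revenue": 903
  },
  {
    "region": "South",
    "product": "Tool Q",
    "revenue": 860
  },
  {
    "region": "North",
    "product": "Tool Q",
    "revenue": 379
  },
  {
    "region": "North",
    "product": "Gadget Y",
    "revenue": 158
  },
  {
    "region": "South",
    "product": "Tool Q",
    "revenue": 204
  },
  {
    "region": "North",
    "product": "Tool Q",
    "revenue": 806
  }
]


Pivot: region (rows) x product (columns) -> total revenue

     Gadget Y      Tool Q      
North          158          2408  
South            0          1715  

Highest: North / Tool Q = $2408

North / Tool Q = $2408


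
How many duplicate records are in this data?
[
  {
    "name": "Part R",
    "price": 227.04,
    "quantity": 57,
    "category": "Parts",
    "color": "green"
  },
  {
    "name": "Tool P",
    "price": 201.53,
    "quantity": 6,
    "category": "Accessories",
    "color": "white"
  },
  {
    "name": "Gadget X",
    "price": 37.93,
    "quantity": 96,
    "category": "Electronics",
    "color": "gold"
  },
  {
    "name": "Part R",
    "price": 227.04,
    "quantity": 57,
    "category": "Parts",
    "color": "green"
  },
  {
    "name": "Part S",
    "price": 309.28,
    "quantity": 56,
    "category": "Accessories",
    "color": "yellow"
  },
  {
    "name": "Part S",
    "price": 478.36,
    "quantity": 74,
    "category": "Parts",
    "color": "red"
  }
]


Checking 6 records for duplicates:

  Row 1: Part R ($227.04, qty 57)
  Row 2: Tool P ($201.53, qty 6)
  Row 3: Gadget X ($37.93, qty 96)
  Row 4: Part R ($227.04, qty 57) <-- DUPLICATE
  Row 5: Part S ($309.28, qty 56)
  Row 6: Part S ($478.36, qty 74)

Duplicates found: 1
Unique records: 5

1 duplicates, 5 unique


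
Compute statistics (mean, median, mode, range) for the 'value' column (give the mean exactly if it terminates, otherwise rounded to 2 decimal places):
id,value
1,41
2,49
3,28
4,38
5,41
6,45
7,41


Data: [41, 49, 28, 38, 41, 45, 41]
Count: 7
Sum: 283
Mean: 283/7 ≈ 40.43 (rounded to 2 decimal places)
Sorted: [28, 38, 41, 41, 41, 45, 49]
Median: 41.0
Mode: 41 (3 times)
Range: 49 - 28 = 21
Min: 28, Max: 49

mean≈40.43, median=41.0, mode=41, range=21


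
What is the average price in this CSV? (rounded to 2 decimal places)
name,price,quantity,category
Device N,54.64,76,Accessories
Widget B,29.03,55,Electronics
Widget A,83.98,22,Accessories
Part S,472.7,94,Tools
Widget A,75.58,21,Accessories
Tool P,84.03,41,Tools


Computing average price:
Values: [54.64, 29.03, 83.98, 472.7, 75.58, 84.03]
Sum = 799.96
Count = 6
Average = 799.96/6 ≈ 133.33 (rounded to 2 decimal places)

133.33


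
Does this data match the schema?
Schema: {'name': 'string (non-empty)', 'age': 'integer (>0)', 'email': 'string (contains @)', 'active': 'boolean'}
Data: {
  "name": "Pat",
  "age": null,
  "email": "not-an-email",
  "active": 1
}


Validating each field against schema:
  name: OK (non-empty string)
  age: FAIL (null is not an integer)
  email: FAIL ("not-an-email" does not contain @)
  active: FAIL (1 is not a boolean)

Result: INVALID (3 errors: age, email, active)

INVALID (3 errors: age, email, active)


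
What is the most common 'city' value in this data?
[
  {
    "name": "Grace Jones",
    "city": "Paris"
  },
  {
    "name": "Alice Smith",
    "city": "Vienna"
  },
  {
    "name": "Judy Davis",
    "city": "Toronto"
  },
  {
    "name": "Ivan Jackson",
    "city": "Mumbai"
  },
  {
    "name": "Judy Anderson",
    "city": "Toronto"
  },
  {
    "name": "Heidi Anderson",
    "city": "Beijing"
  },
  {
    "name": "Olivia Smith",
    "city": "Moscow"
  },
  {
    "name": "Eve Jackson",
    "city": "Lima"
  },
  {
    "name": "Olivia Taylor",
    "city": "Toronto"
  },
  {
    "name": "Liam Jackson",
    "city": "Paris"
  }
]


Counting 'city' values across 10 records:

  Toronto: 3 ###
  Paris: 2 ##
  Vienna: 1 #
  Mumbai: 1 #
  Beijing: 1 #
  Moscow: 1 #
  Lima: 1 #

Most common: Toronto (3 times)

Toronto (3 times)


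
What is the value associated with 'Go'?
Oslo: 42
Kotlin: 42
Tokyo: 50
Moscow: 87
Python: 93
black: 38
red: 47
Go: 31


Looking up key 'Go'
Value: 31

31


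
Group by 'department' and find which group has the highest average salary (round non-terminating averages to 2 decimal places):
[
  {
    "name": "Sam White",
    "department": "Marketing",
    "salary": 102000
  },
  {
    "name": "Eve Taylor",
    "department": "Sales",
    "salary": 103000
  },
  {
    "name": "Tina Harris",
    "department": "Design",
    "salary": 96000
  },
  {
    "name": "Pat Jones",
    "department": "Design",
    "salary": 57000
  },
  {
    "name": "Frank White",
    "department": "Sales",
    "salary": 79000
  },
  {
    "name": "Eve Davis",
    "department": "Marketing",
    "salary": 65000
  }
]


Group by: department

Groups:
  Design: 2 people, avg salary = 153000/2 = $76500
  Marketing: 2 people, avg salary = 167000/2 = $83500
  Sales: 2 people, avg salary = 182000/2 = $91000

Highest average salary: Sales ($91000)

Sales ($91000)


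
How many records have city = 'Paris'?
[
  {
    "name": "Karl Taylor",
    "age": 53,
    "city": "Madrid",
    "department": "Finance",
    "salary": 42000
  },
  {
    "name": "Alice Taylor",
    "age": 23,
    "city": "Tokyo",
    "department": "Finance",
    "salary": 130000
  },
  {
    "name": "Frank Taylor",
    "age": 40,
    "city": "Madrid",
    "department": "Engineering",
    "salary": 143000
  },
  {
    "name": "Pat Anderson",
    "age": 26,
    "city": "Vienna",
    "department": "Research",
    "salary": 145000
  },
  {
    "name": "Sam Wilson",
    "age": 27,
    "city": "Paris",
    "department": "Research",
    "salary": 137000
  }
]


Data: 5 records
Condition: city = 'Paris'

Checking each record:
  Karl Taylor: Madrid
  Alice Taylor: Tokyo
  Frank Taylor: Madrid
  Pat Anderson: Vienna
  Sam Wilson: Paris MATCH

Count: 1

1


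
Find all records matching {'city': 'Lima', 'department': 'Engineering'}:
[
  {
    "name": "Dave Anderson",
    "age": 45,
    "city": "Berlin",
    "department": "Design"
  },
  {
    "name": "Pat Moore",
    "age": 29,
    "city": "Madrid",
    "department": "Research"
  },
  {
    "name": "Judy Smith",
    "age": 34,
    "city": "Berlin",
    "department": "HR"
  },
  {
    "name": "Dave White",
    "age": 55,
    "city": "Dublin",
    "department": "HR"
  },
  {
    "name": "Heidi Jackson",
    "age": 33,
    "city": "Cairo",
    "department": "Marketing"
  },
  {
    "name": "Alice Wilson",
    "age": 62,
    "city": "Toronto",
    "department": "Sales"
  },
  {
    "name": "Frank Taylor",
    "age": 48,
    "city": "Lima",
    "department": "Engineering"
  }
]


Search criteria: {'city': 'Lima', 'department': 'Engineering'}

Checking 7 records:
  Dave Anderson: {city: Berlin, department: Design}
  Pat Moore: {city: Madrid, department: Research}
  Judy Smith: {city: Berlin, department: HR}
  Dave White: {city: Dublin, department: HR}
  Heidi Jackson: {city: Cairo, department: Marketing}
  Alice Wilson: {city: Toronto, department: Sales}
  Frank Taylor: {city: Lima, department: Engineering} <-- MATCH

Matches: ["Frank Taylor"]

["Frank Taylor"]


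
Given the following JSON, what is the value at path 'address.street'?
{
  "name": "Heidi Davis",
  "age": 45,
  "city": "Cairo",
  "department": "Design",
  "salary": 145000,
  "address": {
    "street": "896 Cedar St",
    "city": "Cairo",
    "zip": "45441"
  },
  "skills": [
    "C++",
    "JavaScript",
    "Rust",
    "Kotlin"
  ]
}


Query: address.street
Path: address -> street
Value: 896 Cedar St

896 Cedar St


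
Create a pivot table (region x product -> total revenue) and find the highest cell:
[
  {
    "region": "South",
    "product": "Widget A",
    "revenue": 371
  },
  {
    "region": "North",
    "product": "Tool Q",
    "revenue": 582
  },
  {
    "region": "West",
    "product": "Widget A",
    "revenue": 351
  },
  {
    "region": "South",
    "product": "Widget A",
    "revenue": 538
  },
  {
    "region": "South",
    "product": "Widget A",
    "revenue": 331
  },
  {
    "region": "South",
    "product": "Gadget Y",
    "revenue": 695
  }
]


Pivot: region (rows) x product (columns) -> total revenue

     Gadget Y      Tool Q        Widget A    
North            0           582             0  
South          695             0          1240  
West             0             0           351  

Highest: South / Widget A = $1240

South / Widget A = $1240


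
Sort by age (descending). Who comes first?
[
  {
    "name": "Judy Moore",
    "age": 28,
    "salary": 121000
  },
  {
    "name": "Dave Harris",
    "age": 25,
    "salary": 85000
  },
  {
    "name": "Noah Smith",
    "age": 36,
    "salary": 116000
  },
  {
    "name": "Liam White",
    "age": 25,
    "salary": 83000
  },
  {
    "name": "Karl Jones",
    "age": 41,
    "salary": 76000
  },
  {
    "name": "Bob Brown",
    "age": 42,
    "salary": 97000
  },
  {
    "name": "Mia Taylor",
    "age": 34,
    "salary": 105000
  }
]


Sort by: age (descending)

Sorted order:
  1. Bob Brown (age = 42)
  2. Karl Jones (age = 41)
  3. Noah Smith (age = 36)
  4. Mia Taylor (age = 34)
  5. Judy Moore (age = 28)
  6. Dave Harris (age = 25)
  7. Liam White (age = 25)

First: Bob Brown

Bob Brown


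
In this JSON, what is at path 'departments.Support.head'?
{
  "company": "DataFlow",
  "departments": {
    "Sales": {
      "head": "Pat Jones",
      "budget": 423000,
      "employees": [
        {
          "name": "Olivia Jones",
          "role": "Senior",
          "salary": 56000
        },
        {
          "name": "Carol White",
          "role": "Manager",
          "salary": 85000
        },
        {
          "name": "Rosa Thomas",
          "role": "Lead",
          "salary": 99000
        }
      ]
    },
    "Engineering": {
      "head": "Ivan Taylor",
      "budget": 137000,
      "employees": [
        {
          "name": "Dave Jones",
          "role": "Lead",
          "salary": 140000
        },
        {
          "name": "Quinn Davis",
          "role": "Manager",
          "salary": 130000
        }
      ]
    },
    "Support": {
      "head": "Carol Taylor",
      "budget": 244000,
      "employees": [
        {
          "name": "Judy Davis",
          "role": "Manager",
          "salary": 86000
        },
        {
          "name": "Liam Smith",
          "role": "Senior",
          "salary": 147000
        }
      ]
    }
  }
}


Path: departments.Support.head

Navigate:
  -> departments
  -> Support
  -> head = 'Carol Taylor'

Carol Taylor


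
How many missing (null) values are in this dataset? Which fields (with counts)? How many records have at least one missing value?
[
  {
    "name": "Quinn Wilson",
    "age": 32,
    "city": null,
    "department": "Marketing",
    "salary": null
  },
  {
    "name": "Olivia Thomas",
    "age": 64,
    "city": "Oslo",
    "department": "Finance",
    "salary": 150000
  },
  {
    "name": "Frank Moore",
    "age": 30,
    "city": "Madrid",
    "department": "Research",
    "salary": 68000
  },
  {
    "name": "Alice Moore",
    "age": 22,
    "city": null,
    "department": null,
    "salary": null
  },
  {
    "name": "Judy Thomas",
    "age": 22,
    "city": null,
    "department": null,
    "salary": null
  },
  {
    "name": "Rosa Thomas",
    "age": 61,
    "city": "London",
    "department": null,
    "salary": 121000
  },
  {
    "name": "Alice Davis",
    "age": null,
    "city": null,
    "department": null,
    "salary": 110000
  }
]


Checking for missing (null) values in 7 records:

  Quinn Wilson: city, salary
  Olivia Thomas: complete
  Frank Moore: complete
  Alice Moore: city, department, salary
  Judy Thomas: city, department, salary
  Rosa Thomas: department
  Alice Davis: age, city, department

Per field:
  name: 0 missing
  age: 1 missing
  city: 4 missing
  department: 4 missing
  salary: 3 missing

Total missing values: 12
Records with any missing: 5

12 missing values (age: 1, city: 4, department: 4, salary: 3); 5 incomplete records


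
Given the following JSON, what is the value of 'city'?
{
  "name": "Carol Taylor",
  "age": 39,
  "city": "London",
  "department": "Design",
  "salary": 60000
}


Looking up field 'city'
Value: London

London


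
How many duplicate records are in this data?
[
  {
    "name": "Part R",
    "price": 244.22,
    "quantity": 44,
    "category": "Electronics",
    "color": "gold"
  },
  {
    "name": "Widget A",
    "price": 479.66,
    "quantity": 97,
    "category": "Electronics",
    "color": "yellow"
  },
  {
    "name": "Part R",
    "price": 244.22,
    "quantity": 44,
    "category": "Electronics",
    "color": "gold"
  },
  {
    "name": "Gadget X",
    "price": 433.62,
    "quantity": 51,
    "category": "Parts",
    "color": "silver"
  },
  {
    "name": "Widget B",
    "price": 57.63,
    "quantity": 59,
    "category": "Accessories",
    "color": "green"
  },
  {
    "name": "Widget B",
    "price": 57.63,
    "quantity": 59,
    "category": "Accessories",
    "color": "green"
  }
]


Checking 6 records for duplicates:

  Row 1: Part R ($244.22, qty 44)
  Row 2: Widget A ($479.66, qty 97)
  Row 3: Part R ($244.22, qty 44) <-- DUPLICATE
  Row 4: Gadget X ($433.62, qty 51)
  Row 5: Widget B ($57.63, qty 59)
  Row 6: Widget B ($57.63, qty 59) <-- DUPLICATE

Duplicates found: 2
Unique records: 4

2 duplicates, 4 unique


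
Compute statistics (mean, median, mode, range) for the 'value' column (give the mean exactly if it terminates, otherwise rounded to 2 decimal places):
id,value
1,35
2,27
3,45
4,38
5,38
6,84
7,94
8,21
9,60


Data: [35, 27, 45, 38, 38, 84, 94, 21, 60]
Count: 9
Sum: 442
Mean: 442/9 ≈ 49.11 (rounded to 2 decimal places)
Sorted: [21, 27, 35, 38, 38, 45, 60, 84, 94]
Median: 38.0
Mode: 38 (2 times)
Range: 94 - 21 = 73
Min: 21, Max: 94

mean≈49.11, median=38.0, mode=38, range=73


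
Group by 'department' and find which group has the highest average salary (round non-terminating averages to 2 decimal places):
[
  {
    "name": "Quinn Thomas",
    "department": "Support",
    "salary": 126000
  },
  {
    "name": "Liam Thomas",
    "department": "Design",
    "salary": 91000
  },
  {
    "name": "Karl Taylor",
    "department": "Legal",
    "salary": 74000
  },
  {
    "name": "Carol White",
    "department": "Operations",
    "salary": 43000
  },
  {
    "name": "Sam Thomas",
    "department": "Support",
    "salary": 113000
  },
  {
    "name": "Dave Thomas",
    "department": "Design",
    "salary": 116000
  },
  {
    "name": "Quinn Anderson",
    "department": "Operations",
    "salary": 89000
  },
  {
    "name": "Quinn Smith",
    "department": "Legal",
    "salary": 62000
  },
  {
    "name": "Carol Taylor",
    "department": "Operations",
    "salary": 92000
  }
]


Group by: department

Groups:
  Design: 2 people, avg salary = 207000/2 = $103500
  Legal: 2 people, avg salary = 136000/2 = $68000
  Operations: 3 people, avg salary = 224000/3 ≈ $74666.67
  Support: 2 people, avg salary = 239000/2 = $119500

Highest average salary: Support ($119500)

Support ($119500)


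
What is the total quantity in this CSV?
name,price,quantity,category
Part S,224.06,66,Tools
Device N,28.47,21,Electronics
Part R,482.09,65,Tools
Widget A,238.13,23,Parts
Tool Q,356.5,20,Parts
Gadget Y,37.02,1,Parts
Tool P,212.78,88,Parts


Computing total quantity:
Values: [66, 21, 65, 23, 20, 1, 88]
Sum = 284

284


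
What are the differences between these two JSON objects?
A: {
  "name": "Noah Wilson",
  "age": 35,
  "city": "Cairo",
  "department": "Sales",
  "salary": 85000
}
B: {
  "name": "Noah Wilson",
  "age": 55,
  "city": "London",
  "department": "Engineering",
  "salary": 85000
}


Comparing each field (in key order):
  name: same
  age: DIFFERENT
  city: DIFFERENT
  department: DIFFERENT
  salary: same
Differences:
  age: 35 -> 55
  city: Cairo -> London
  department: Sales -> Engineering

3 field(s) changed

3 changes: age, city, department


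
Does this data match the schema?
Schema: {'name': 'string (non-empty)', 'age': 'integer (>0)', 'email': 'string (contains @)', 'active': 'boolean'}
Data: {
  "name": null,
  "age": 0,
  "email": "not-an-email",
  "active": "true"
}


Validating each field against schema:
  name: FAIL (null is not a string)
  age: FAIL (0 is not > 0)
  email: FAIL ("not-an-email" does not contain @)
  active: FAIL ("true" is not a boolean)

Result: INVALID (4 errors: name, age, email, active)

INVALID (4 errors: name, age, email, active)


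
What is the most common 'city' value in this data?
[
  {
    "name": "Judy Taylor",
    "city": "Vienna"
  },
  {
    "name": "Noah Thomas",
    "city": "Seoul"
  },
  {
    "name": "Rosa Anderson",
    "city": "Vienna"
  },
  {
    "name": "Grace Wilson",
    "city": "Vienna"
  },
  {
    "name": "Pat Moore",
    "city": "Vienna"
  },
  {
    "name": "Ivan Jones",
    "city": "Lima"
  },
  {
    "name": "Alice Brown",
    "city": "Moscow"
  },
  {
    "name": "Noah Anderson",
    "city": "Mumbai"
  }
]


Counting 'city' values across 8 records:

  Vienna: 4 ####
  Seoul: 1 #
  Lima: 1 #
  Moscow: 1 #
  Mumbai: 1 #

Most common: Vienna (4 times)

Vienna (4 times)


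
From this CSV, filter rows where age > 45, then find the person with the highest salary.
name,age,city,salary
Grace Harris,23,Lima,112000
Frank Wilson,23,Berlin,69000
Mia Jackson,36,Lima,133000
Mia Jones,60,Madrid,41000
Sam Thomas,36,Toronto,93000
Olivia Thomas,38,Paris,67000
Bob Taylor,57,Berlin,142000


Filter: age > 45
Sort by: salary (descending)

Filtered records (2):
  Bob Taylor, age 57, salary $142000
  Mia Jones, age 60, salary $41000

Highest salary: Bob Taylor ($142000)

Bob Taylor


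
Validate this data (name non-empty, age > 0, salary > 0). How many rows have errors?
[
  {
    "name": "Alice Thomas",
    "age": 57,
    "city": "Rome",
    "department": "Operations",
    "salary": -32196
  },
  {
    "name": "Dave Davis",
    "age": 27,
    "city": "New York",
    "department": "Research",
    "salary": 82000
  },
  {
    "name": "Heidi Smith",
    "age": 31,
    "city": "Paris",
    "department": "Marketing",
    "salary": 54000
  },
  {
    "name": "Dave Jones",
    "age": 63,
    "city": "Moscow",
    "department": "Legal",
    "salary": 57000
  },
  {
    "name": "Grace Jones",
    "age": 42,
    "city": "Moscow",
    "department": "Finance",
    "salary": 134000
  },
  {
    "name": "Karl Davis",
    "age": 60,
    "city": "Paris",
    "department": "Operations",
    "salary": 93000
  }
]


Validating 6 records:
Rules: name non-empty, age > 0, salary > 0

  Row 1 (Alice Thomas): negative salary: -32196
  Row 2 (Dave Davis): OK
  Row 3 (Heidi Smith): OK
  Row 4 (Dave Jones): OK
  Row 5 (Grace Jones): OK
  Row 6 (Karl Davis): OK

Total errors: 1

1 errors


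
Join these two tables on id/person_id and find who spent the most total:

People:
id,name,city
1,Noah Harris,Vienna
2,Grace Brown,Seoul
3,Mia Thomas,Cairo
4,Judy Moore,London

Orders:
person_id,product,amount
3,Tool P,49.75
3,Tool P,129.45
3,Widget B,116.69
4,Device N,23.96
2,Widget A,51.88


Join on: people.id = orders.person_id

Joined rows:
  Mia Thomas (Cairo) bought Tool P for $49.75
  Mia Thomas (Cairo) bought Tool P for $129.45
  Mia Thomas (Cairo) bought Widget B for $116.69
  Judy Moore (London) bought Device N for $23.96
  Grace Brown (Seoul) bought Widget A for $51.88

Total per person:
  Mia Thomas: $295.89
  Grace Brown: $51.88
  Judy Moore: $23.96

Top spender: Mia Thomas ($295.89)

Mia Thomas ($295.89)


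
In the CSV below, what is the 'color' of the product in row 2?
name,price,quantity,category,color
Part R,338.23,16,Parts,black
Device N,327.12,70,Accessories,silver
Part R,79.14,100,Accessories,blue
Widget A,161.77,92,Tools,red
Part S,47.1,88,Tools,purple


Query: Row 2 ('Device N'), column 'color'
Value: silver

silver


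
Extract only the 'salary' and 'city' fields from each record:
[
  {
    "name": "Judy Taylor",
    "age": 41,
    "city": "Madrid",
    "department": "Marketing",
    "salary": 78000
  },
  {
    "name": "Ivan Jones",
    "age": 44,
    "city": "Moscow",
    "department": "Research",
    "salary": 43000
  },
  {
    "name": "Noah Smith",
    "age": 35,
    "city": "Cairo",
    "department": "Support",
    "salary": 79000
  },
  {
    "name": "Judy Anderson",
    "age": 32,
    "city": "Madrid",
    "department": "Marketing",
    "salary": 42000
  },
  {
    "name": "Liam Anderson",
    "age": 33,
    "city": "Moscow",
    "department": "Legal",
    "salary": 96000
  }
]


Original: 5 records with fields: name, age, city, department, salary
Keep: ['salary', 'city']
Drop: ['name', 'age', 'department']
Result: 5 records, 2 fields each

[
  {
    "salary": 78000,
    "city": "Madrid"
  },
  {
    "salary": 43000,
    "city": "Moscow"
  },
  {
    "salary": 79000,
    "city": "Cairo"
  },
  {
    "salary": 42000,
    "city": "Madrid"
  },
  {
    "salary": 96000,
    "city": "Moscow"
  }
]


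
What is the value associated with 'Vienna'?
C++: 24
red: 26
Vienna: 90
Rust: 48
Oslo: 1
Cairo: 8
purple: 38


Looking up key 'Vienna'
Value: 90

90


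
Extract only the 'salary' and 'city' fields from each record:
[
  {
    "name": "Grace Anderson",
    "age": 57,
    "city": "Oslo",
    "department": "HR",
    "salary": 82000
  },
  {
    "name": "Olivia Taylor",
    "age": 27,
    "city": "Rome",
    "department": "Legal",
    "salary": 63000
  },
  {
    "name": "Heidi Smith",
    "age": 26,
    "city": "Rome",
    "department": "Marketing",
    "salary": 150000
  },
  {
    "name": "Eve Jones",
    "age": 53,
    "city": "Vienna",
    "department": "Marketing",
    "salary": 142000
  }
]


Original: 4 records with fields: name, age, city, department, salary
Keep: ['salary', 'city']
Drop: ['name', 'age', 'department']
Result: 4 records, 2 fields each

[
  {
    "salary": 82000,
    "city": "Oslo"
  },
  {
    "salary": 63000,
    "city": "Rome"
  },
  {
    "salary": 150000,
    "city": "Rome"
  },
  {
    "salary": 142000,
    "city": "Vienna"
  }
]


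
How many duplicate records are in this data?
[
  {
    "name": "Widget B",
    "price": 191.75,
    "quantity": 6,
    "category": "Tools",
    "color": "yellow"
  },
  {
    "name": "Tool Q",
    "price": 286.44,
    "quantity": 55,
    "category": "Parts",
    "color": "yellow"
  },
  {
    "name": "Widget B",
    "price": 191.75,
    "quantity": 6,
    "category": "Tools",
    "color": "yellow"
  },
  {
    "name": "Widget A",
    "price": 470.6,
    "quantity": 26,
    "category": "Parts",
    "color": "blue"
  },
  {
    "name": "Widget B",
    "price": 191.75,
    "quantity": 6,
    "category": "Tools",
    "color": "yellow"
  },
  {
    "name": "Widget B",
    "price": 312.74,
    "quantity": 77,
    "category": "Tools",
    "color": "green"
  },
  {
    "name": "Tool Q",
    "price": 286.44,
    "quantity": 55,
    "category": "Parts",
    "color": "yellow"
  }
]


Checking 7 records for duplicates:

  Row 1: Widget B ($191.75, qty 6)
  Row 2: Tool Q ($286.44, qty 55)
  Row 3: Widget B ($191.75, qty 6) <-- DUPLICATE
  Row 4: Widget A ($470.6, qty 26)
  Row 5: Widget B ($191.75, qty 6) <-- DUPLICATE
  Row 6: Widget B ($312.74, qty 77)
  Row 7: Tool Q ($286.44, qty 55) <-- DUPLICATE

Duplicates found: 3
Unique records: 4

3 duplicates, 4 unique


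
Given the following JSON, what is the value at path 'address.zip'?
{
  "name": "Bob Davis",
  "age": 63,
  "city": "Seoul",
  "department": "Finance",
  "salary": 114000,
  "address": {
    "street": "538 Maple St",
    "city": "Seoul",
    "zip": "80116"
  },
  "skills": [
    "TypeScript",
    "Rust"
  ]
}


Query: address.zip
Path: address -> zip
Value: 80116

80116


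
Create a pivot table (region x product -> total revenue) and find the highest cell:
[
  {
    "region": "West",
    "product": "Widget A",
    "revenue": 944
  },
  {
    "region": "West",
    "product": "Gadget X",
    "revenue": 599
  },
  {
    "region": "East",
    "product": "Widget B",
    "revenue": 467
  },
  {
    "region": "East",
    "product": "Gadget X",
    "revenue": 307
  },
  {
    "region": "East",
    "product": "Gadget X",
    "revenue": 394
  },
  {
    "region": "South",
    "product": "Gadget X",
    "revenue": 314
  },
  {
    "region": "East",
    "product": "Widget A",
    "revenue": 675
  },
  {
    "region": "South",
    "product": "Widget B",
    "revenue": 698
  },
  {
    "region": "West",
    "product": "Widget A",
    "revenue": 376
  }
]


Pivot: region (rows) x product (columns) -> total revenue

     Gadget X      Widget A      Widget B    
East           701           675           467  
South          314             0           698  
West           599          1320             0  

Highest: West / Widget A = $1320

West / Widget A = $1320


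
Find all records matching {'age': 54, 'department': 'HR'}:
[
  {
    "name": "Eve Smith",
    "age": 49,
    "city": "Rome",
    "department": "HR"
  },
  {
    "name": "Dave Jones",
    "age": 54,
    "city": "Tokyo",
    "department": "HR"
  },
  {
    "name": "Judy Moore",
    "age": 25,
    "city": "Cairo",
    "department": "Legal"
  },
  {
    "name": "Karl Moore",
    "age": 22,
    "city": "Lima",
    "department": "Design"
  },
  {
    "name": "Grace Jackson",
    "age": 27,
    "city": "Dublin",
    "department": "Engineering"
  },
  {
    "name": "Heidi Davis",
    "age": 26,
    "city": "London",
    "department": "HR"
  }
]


Search criteria: {'age': 54, 'department': 'HR'}

Checking 6 records:
  Eve Smith: {age: 49, department: HR}
  Dave Jones: {age: 54, department: HR} <-- MATCH
  Judy Moore: {age: 25, department: Legal}
  Karl Moore: {age: 22, department: Design}
  Grace Jackson: {age: 27, department: Engineering}
  Heidi Davis: {age: 26, department: HR}

Matches: ["Dave Jones"]

["Dave Jones"]


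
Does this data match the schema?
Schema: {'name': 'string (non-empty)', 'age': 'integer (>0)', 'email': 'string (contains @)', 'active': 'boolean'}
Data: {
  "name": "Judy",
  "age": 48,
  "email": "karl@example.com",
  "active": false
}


Validating each field against schema:
  name: OK (non-empty string)
  age: OK (positive integer)
  email: OK (string with @)
  active: OK (boolean)

Result: VALID

VALID


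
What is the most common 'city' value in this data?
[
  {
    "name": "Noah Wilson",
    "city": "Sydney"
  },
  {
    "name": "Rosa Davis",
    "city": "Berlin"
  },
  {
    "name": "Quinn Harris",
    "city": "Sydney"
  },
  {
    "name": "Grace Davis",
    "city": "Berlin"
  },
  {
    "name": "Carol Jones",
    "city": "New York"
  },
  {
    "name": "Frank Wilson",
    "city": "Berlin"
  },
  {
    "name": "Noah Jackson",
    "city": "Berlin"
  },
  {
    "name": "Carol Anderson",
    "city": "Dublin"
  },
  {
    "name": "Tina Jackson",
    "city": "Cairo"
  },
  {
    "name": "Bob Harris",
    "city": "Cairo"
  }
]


Counting 'city' values across 10 records:

  Berlin: 4 ####
  Sydney: 2 ##
  Cairo: 2 ##
  New York: 1 #
  Dublin: 1 #

Most common: Berlin (4 times)

Berlin (4 times)


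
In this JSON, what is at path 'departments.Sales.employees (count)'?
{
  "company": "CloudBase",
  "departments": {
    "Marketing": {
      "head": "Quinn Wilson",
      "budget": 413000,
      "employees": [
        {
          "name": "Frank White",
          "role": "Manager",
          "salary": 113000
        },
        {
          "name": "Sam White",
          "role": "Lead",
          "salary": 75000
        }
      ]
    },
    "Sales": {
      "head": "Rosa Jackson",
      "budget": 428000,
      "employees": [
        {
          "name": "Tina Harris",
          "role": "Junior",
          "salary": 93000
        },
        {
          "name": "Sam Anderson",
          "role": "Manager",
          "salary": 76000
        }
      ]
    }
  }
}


Path: departments.Sales.employees (count)

Navigate:
  -> departments
  -> Sales
  -> employees (array, length 2)

2


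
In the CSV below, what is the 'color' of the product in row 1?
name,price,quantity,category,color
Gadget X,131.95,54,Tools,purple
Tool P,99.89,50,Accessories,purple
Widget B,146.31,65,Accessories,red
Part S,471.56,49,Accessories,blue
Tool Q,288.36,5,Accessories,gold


Query: Row 1 ('Gadget X'), column 'color'
Value: purple

purple


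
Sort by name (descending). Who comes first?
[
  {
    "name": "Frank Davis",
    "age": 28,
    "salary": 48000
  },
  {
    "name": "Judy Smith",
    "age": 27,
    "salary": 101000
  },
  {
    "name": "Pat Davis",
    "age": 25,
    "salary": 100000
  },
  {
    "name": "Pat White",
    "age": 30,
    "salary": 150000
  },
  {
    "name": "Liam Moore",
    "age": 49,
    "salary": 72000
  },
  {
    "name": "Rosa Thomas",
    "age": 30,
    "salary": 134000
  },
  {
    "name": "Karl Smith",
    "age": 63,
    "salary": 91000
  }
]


Sort by: name (descending)

Sorted order:
  1. Rosa Thomas (name = Rosa Thomas)
  2. Pat White (name = Pat White)
  3. Pat Davis (name = Pat Davis)
  4. Liam Moore (name = Liam Moore)
  5. Karl Smith (name = Karl Smith)
  6. Judy Smith (name = Judy Smith)
  7. Frank Davis (name = Frank Davis)

First: Rosa Thomas

Rosa Thomas


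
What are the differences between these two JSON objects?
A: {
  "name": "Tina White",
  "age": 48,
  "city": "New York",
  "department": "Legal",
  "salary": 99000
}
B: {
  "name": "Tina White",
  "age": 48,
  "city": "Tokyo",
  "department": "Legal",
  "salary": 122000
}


Comparing each field (in key order):
  name: same
  age: same
  city: DIFFERENT
  department: same
  salary: DIFFERENT
Differences:
  city: New York -> Tokyo
  salary: 99000 -> 122000

2 field(s) changed

2 changes: city, salary


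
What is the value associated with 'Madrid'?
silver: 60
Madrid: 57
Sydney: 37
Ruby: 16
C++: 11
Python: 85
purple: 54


Looking up key 'Madrid'
Value: 57

57


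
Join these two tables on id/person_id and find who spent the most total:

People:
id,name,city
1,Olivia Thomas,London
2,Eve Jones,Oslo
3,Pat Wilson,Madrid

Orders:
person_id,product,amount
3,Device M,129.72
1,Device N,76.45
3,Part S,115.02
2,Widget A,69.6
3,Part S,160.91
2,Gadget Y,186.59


Join on: people.id = orders.person_id

Joined rows:
  Pat Wilson (Madrid) bought Device M for $129.72
  Olivia Thomas (London) bought Device N for $76.45
  Pat Wilson (Madrid) bought Part S for $115.02
  Eve Jones (Oslo) bought Widget A for $69.6
  Pat Wilson (Madrid) bought Part S for $160.91
  Eve Jones (Oslo) bought Gadget Y for $186.59

Total per person:
  Pat Wilson: $405.65
  Eve Jones: $256.19
  Olivia Thomas: $76.45

Top spender: Pat Wilson ($405.65)

Pat Wilson ($405.65)


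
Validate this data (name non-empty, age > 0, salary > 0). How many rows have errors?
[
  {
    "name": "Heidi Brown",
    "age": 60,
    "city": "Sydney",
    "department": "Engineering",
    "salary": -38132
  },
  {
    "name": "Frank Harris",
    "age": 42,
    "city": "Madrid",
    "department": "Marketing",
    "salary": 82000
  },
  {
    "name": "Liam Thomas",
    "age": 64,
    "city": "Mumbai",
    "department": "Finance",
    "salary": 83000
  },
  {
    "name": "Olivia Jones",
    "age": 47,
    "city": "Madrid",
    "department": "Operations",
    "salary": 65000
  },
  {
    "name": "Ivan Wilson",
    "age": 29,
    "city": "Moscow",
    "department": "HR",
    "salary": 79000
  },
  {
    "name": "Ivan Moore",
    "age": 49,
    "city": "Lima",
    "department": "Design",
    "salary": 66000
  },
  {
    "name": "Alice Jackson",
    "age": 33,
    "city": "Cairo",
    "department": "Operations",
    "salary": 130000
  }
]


Validating 7 records:
Rules: name non-empty, age > 0, salary > 0

  Row 1 (Heidi Brown): negative salary: -38132
  Row 2 (Frank Harris): OK
  Row 3 (Liam Thomas): OK
  Row 4 (Olivia Jones): OK
  Row 5 (Ivan Wilson): OK
  Row 6 (Ivan Moore): OK
  Row 7 (Alice Jackson): OK

Total errors: 1

1 errors


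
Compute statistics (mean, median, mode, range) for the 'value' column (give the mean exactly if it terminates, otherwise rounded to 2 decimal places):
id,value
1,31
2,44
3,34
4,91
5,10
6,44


Data: [31, 44, 34, 91, 10, 44]
Count: 6
Sum: 254
Mean: 254/6 ≈ 42.33 (rounded to 2 decimal places)
Sorted: [10, 31, 34, 44, 44, 91]
Median: 39.0
Mode: 44 (2 times)
Range: 91 - 10 = 81
Min: 10, Max: 91

mean≈42.33, median=39.0, mode=44, range=81


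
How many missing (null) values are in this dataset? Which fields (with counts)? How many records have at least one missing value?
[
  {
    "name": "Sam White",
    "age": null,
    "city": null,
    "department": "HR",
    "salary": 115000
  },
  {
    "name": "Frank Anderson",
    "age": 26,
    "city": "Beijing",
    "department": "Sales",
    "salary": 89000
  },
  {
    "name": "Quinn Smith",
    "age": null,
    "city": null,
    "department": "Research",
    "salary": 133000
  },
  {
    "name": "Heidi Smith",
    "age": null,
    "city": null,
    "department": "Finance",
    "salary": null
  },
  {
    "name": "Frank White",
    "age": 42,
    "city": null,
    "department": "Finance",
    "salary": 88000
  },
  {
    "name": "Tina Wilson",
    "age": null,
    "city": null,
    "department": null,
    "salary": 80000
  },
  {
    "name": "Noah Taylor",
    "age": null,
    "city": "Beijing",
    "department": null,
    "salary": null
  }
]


Checking for missing (null) values in 7 records:

  Sam White: age, city
  Frank Anderson: complete
  Quinn Smith: age, city
  Heidi Smith: age, city, salary
  Frank White: city
  Tina Wilson: age, city, department
  Noah Taylor: age, department, salary

Per field:
  name: 0 missing
  age: 5 missing
  city: 5 missing
  department: 2 missing
  salary: 2 missing

Total missing values: 14
Records with any missing: 6

14 missing values (age: 5, city: 5, department: 2, salary: 2); 6 incomplete records


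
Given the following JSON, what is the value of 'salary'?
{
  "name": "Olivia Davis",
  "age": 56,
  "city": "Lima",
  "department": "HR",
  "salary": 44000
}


Looking up field 'salary'
Value: 44000

44000


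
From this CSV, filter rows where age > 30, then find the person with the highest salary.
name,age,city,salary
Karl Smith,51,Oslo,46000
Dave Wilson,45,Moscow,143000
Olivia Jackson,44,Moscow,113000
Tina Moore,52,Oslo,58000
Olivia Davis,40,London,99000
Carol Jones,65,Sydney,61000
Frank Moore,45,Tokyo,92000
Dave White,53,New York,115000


Filter: age > 30
Sort by: salary (descending)

Filtered records (8):
  Dave Wilson, age 45, salary $143000
  Dave White, age 53, salary $115000
  Olivia Jackson, age 44, salary $113000
  Olivia Davis, age 40, salary $99000
  Frank Moore, age 45, salary $92000
  Carol Jones, age 65, salary $61000
  Tina Moore, age 52, salary $58000
  Karl Smith, age 51, salary $46000

Highest salary: Dave Wilson ($143000)

Dave Wilson


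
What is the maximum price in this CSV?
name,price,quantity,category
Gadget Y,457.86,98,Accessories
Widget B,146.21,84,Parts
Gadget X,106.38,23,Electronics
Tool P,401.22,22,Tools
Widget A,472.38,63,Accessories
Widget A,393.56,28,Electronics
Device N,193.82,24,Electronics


Computing maximum price:
Values: [457.86, 146.21, 106.38, 401.22, 472.38, 393.56, 193.82]
Max = 472.38

472.38


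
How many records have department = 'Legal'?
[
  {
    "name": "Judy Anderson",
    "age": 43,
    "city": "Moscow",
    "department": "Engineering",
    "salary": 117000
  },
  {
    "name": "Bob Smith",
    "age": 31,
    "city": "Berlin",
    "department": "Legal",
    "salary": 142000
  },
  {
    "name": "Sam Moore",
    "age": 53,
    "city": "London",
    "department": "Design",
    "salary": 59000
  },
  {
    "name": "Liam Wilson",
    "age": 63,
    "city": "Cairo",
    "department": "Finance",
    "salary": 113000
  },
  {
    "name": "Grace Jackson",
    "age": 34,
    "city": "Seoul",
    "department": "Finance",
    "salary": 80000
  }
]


Data: 5 records
Condition: department = 'Legal'

Checking each record:
  Judy Anderson: Engineering
  Bob Smith: Legal MATCH
  Sam Moore: Design
  Liam Wilson: Finance
  Grace Jackson: Finance

Count: 1

1


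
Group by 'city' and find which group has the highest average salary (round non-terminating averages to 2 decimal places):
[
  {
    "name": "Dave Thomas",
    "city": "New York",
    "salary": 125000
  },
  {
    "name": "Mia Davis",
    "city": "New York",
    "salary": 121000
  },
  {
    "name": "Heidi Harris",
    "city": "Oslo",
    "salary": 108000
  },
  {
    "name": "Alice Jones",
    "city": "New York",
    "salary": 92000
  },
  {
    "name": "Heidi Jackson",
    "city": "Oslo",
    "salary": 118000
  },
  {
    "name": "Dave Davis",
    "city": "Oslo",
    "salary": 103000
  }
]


Group by: city

Groups:
  New York: 3 people, avg salary = 338000/3 ≈ $112666.67
  Oslo: 3 people, avg salary = 329000/3 ≈ $109666.67

Highest average salary: New York (≈$112666.67)

New York (≈$112666.67)


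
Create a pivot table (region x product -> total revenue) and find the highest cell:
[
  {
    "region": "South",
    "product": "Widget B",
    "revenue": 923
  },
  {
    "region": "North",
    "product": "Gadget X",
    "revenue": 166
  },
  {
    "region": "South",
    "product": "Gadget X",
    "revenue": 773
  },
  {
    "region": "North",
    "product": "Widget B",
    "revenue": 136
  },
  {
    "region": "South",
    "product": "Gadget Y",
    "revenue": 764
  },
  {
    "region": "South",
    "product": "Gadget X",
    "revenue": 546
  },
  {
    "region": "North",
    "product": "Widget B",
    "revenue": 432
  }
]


Pivot: region (rows) x product (columns) -> total revenue

     Gadget X      Gadget Y      Widget B    
North          166             0           568  
South         1319           764           923  

Highest: South / Gadget X = $1319

South / Gadget X = $1319


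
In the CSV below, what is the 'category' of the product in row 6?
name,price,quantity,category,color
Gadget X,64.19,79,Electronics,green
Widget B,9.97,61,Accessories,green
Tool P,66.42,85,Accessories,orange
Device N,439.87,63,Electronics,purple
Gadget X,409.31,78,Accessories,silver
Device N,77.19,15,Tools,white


Query: Row 6 ('Device N'), column 'category'
Value: Tools

Tools
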